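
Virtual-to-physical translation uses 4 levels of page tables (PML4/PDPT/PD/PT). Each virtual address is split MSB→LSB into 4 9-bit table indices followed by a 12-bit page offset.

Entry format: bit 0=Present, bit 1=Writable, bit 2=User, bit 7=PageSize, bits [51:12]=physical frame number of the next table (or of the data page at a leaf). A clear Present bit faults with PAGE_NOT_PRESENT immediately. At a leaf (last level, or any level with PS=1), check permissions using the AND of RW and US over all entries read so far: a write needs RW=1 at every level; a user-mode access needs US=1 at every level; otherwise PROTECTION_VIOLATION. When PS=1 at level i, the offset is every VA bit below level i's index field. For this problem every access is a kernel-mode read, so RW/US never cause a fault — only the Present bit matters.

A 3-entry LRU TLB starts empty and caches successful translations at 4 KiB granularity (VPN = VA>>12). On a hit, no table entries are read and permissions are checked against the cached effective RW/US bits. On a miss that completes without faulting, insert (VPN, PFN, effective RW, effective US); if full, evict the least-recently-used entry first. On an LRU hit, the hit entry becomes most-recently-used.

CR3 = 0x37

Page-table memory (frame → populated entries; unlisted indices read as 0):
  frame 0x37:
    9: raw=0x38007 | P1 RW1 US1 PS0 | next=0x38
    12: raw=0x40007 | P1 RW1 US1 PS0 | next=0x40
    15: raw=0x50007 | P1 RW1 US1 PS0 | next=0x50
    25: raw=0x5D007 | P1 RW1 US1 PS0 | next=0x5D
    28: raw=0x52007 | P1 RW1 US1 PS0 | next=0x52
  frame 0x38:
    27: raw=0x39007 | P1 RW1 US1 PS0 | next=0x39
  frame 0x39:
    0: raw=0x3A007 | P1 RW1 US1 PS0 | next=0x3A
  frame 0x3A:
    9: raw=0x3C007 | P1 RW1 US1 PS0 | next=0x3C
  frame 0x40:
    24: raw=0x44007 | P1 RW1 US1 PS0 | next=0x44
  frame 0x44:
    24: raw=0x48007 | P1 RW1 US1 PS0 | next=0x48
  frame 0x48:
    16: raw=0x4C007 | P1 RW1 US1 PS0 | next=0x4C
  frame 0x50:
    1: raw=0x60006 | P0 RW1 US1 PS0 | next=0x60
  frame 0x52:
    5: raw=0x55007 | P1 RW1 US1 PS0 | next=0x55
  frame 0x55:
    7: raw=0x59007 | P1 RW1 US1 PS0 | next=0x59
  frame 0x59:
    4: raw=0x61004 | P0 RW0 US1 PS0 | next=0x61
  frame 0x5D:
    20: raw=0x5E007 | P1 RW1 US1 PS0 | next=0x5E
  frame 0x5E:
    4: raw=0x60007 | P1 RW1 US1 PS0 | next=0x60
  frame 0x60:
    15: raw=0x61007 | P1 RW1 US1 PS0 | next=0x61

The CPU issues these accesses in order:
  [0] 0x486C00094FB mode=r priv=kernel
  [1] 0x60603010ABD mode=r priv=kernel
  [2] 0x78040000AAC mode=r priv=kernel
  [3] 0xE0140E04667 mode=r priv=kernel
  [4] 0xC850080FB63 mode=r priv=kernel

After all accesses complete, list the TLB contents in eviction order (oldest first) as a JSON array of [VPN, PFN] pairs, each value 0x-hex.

Per-access translation:
#0 VA=0x486C00094FB (r,kernel):
  [0] read 0x37 idx=9: raw=0x38007 flags P=1 W=1 U=1 S=0
  [1] read 0x38 idx=27: raw=0x39007 flags P=1 W=1 U=1 S=0
  [2] read 0x39 idx=0: raw=0x3A007 flags P=1 W=1 U=1 S=0
  [3] read 0x3A idx=9: raw=0x3C007 flags P=1 W=1 U=1 S=0
  ✓ 0x3C4FB  — 4 lookups
#1 VA=0x60603010ABD (r,kernel):
  [0] read 0x37 idx=12: raw=0x40007 flags P=1 W=1 U=1 S=0
  [1] read 0x40 idx=24: raw=0x44007 flags P=1 W=1 U=1 S=0
  [2] read 0x44 idx=24: raw=0x48007 flags P=1 W=1 U=1 S=0
  [3] read 0x48 idx=16: raw=0x4C007 flags P=1 W=1 U=1 S=0
  ✓ 0x4CABD  — 4 lookups
#2 VA=0x78040000AAC (r,kernel):
  [0] read 0x37 idx=15: raw=0x50007 flags P=1 W=1 U=1 S=0
  [1] read 0x50 idx=1: raw=0x60006 flags P=0 W=1 U=1 S=0
  → PAGE_NOT_PRESENT  (2 entries read)
#3 VA=0xE0140E04667 (r,kernel):
  [0] read 0x37 idx=28: raw=0x52007 flags P=1 W=1 U=1 S=0
  [1] read 0x52 idx=5: raw=0x55007 flags P=1 W=1 U=1 S=0
  [2] read 0x55 idx=7: raw=0x59007 flags P=1 W=1 U=1 S=0
  [3] read 0x59 idx=4: raw=0x61004 flags P=0 W=0 U=1 S=0
  → PAGE_NOT_PRESENT  (4 entries read)
#4 VA=0xC850080FB63 (r,kernel):
  [0] read 0x37 idx=25: raw=0x5D007 flags P=1 W=1 U=1 S=0
  [1] read 0x5D idx=20: raw=0x5E007 flags P=1 W=1 U=1 S=0
  [2] read 0x5E idx=4: raw=0x60007 flags P=1 W=1 U=1 S=0
  [3] read 0x60 idx=15: raw=0x61007 flags P=1 W=1 U=1 S=0
  ✓ 0x61B63  — 4 lookups

TLB: [["0x486C0009", "0x3C"], ["0x60603010", "0x4C"], ["0xC850080F", "0x61"]]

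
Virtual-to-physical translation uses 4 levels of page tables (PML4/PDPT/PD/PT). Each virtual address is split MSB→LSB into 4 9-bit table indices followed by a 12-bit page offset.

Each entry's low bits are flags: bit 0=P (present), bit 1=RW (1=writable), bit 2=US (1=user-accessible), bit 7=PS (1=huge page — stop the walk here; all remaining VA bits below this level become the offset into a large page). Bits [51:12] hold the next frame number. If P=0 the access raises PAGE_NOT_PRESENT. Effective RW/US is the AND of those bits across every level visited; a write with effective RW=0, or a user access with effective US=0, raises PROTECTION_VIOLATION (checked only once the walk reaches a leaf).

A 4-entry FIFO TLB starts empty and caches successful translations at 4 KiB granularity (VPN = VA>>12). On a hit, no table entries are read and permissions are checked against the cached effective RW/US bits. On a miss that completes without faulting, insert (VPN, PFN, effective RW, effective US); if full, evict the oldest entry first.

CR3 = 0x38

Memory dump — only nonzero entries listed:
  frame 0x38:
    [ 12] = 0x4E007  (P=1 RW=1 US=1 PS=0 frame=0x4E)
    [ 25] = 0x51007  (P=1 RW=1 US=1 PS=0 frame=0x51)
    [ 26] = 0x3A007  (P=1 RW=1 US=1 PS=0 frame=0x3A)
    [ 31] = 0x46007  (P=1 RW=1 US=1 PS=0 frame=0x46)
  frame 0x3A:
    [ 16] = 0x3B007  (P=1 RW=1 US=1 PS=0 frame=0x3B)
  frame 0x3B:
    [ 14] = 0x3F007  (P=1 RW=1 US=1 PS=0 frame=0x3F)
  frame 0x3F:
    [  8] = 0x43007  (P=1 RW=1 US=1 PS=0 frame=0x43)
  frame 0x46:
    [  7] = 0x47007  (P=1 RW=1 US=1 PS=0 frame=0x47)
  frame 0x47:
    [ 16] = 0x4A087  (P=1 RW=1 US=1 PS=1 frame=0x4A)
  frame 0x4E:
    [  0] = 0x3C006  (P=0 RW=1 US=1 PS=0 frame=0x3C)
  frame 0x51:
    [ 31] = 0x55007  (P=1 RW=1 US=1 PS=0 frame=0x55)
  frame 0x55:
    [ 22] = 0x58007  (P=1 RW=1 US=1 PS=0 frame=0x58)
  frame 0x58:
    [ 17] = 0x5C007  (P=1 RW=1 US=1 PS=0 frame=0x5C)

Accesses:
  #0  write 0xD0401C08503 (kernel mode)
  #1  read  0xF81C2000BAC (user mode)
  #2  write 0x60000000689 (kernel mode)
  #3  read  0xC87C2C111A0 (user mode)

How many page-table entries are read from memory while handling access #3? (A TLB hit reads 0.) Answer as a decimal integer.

Walk each access:
#0 VA=0xD0401C08503 (w,kernel):
  L0 @0x38[26] → 0x3A007  P=1,RW=1,US=1,PS=0
  L1 @0x3A[16] → 0x3B007  P=1,RW=1,US=1,PS=0
  L2 @0x3B[14] → 0x3F007  P=1,RW=1,US=1,PS=0
  L3 @0x3F[8] → 0x43007  P=1,RW=1,US=1,PS=0
  ✓ 0x43503  — 4 lookups
#1 VA=0xF81C2000BAC (r,user):
  L0 @0x38[31] → 0x46007  P=1,RW=1,US=1,PS=0
  L1 @0x46[7] → 0x47007  P=1,RW=1,US=1,PS=0
  L2 @0x47[16] → 0x4A087  P=1,RW=1,US=1,PS=1
  ✓ 0x4ABAC (huge @L2)  — 3 lookups
#2 VA=0x60000000689 (w,kernel):
  L0 @0x38[12] → 0x4E007  P=1,RW=1,US=1,PS=0
  L1 @0x4E[0] → 0x3C006  P=0,RW=1,US=1,PS=0
  → PAGE_NOT_PRESENT  (2 entries read)
#3 VA=0xC87C2C111A0 (r,user):
  L0 @0x38[25] → 0x51007  P=1,RW=1,US=1,PS=0
  L1 @0x51[31] → 0x55007  P=1,RW=1,US=1,PS=0
  L2 @0x55[22] → 0x58007  P=1,RW=1,US=1,PS=0
  L3 @0x58[17] → 0x5C007  P=1,RW=1,US=1,PS=0
  ✓ 0x5C1A0  — 4 lookups

Entries read for #3: 4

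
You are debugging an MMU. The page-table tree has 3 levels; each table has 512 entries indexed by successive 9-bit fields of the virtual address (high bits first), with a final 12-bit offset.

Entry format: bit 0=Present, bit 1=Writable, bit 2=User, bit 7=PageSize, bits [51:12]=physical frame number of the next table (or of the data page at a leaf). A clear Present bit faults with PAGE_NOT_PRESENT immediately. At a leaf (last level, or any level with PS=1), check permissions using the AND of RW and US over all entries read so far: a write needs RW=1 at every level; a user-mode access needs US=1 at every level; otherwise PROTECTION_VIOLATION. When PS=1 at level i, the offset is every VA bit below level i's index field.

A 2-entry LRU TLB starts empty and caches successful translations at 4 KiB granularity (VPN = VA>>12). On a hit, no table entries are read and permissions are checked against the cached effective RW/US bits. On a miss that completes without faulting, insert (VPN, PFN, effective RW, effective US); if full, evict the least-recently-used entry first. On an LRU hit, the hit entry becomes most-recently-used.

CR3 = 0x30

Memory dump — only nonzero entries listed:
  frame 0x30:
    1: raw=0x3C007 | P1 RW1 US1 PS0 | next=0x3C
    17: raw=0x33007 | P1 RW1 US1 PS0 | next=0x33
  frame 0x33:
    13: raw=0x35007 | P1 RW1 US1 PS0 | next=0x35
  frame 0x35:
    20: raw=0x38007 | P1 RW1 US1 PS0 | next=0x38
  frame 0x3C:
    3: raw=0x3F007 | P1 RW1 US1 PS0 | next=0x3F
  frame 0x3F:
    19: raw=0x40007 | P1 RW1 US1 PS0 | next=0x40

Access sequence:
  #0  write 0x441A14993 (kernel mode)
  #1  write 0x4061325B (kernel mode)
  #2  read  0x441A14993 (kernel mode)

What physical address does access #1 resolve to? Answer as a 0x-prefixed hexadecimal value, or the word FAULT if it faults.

Trace:
#0 VA=0x441A14993 (w,kernel):
  L0: frame=0x30 idx=17 entry=0x33007 [P=1 RW=1 US=1 PS=0]
  L1: frame=0x33 idx=13 entry=0x35007 [P=1 RW=1 US=1 PS=0]
  L2: frame=0x35 idx=20 entry=0x38007 [P=1 RW=1 US=1 PS=0]
  → PA=0x38993  (3 entries read)
#1 VA=0x4061325B (w,kernel):
  L0: frame=0x30 idx=1 entry=0x3C007 [P=1 RW=1 US=1 PS=0]
  L1: frame=0x3C idx=3 entry=0x3F007 [P=1 RW=1 US=1 PS=0]
  L2: frame=0x3F idx=19 entry=0x40007 [P=1 RW=1 US=1 PS=0]
  → PA=0x4025B  (3 entries read)
#2 VA=0x441A14993 (r,kernel):
  TLB hit vpn=0x441A14 → PA=0x38993

Access #1 PA: 0x4025B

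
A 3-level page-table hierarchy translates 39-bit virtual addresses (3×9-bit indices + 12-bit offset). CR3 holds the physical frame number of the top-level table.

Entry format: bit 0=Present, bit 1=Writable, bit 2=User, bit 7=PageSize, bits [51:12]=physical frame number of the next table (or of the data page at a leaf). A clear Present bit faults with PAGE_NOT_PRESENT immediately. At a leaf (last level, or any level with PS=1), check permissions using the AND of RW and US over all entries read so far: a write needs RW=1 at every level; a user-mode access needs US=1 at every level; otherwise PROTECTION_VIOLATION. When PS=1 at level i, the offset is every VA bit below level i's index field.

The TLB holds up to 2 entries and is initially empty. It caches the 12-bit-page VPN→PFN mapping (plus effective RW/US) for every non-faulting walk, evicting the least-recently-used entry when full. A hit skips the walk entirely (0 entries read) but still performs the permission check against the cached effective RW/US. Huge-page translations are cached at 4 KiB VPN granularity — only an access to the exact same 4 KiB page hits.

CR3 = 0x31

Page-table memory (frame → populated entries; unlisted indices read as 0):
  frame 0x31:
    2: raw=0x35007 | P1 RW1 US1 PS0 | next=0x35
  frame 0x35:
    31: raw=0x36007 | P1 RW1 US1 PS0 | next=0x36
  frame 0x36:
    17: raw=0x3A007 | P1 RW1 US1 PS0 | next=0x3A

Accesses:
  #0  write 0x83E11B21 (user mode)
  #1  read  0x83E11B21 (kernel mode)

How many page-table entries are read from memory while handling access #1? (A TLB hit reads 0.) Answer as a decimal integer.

Per-access translation:
#0 VA=0x83E11B21 (w,user):
  lvl0: tbl 0x31, slot 2 ⇒ 0x35007 (P1/RW1/US1/PS0)
  lvl1: tbl 0x35, slot 31 ⇒ 0x36007 (P1/RW1/US1/PS0)
  lvl2: tbl 0x36, slot 17 ⇒ 0x3A007 (P1/RW1/US1/PS0)
  ✓ 0x3AB21  — 3 lookups
#1 VA=0x83E11B21 (r,kernel):
  TLB hit vpn=0x83E11 → PA=0x3AB21

Entries read for #1: 0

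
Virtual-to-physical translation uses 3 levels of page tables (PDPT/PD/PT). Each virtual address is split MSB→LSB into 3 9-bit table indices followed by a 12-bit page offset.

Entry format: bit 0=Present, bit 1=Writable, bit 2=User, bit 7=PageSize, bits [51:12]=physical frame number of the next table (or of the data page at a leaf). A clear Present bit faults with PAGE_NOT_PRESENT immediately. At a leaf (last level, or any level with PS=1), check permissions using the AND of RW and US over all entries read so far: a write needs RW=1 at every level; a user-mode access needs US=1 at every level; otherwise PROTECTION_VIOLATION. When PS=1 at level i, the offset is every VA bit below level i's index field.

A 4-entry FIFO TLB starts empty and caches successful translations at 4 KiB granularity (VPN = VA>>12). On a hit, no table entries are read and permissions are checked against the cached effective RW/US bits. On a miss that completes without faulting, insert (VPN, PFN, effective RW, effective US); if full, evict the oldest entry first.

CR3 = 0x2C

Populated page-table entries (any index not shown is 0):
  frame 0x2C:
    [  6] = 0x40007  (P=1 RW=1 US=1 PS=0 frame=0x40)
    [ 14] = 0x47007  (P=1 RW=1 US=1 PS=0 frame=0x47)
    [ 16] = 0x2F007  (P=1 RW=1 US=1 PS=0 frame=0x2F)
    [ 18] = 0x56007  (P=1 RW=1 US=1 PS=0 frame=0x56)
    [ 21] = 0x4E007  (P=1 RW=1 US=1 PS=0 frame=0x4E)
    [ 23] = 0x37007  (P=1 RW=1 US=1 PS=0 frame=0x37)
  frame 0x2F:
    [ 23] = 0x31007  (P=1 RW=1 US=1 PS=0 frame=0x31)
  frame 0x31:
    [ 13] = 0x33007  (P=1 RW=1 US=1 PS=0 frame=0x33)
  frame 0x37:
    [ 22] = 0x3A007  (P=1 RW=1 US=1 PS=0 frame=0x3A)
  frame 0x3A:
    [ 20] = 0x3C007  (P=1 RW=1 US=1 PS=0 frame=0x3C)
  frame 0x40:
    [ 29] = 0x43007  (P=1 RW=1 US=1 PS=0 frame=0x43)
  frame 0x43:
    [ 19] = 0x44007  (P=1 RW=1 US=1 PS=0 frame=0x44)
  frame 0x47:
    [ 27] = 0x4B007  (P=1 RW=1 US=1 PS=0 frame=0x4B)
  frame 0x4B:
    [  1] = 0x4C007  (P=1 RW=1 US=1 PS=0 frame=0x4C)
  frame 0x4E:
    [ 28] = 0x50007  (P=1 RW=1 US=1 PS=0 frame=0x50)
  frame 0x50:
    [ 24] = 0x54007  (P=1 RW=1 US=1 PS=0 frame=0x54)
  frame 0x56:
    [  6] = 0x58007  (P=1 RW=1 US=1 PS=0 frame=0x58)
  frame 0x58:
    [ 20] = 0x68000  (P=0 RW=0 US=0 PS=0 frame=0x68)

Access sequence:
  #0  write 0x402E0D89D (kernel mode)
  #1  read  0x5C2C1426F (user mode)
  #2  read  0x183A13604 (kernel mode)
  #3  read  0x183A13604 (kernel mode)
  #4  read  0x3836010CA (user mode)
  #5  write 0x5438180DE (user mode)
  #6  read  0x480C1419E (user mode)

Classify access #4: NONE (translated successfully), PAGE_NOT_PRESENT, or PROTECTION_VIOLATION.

Per-access translation:
#0 VA=0x402E0D89D (w,kernel):
  lvl0: tbl 0x2C, slot 16 ⇒ 0x2F007 (P1/RW1/US1/PS0)
  lvl1: tbl 0x2F, slot 23 ⇒ 0x31007 (P1/RW1/US1/PS0)
  lvl2: tbl 0x31, slot 13 ⇒ 0x33007 (P1/RW1/US1/PS0)
  ✓ 0x3389D  — 3 lookups
#1 VA=0x5C2C1426F (r,user):
  lvl0: tbl 0x2C, slot 23 ⇒ 0x37007 (P1/RW1/US1/PS0)
  lvl1: tbl 0x37, slot 22 ⇒ 0x3A007 (P1/RW1/US1/PS0)
  lvl2: tbl 0x3A, slot 20 ⇒ 0x3C007 (P1/RW1/US1/PS0)
  ✓ 0x3C26F  — 3 lookups
#2 VA=0x183A13604 (r,kernel):
  lvl0: tbl 0x2C, slot 6 ⇒ 0x40007 (P1/RW1/US1/PS0)
  lvl1: tbl 0x40, slot 29 ⇒ 0x43007 (P1/RW1/US1/PS0)
  lvl2: tbl 0x43, slot 19 ⇒ 0x44007 (P1/RW1/US1/PS0)
  ✓ 0x44604  — 3 lookups
#3 VA=0x183A13604 (r,kernel):
  TLB hit vpn=0x183A13 → PA=0x44604
#4 VA=0x3836010CA (r,user):
  lvl0: tbl 0x2C, slot 14 ⇒ 0x47007 (P1/RW1/US1/PS0)
  lvl1: tbl 0x47, slot 27 ⇒ 0x4B007 (P1/RW1/US1/PS0)
  lvl2: tbl 0x4B, slot 1 ⇒ 0x4C007 (P1/RW1/US1/PS0)
  ✓ 0x4C0CA  — 3 lookups
#5 VA=0x5438180DE (w,user):
  lvl0: tbl 0x2C, slot 21 ⇒ 0x4E007 (P1/RW1/US1/PS0)
  lvl1: tbl 0x4E, slot 28 ⇒ 0x50007 (P1/RW1/US1/PS0)
  lvl2: tbl 0x50, slot 24 ⇒ 0x54007 (P1/RW1/US1/PS0)
  ✓ 0x540DE  — 3 lookups
#6 VA=0x480C1419E (r,user):
  lvl0: tbl 0x2C, slot 18 ⇒ 0x56007 (P1/RW1/US1/PS0)
  lvl1: tbl 0x56, slot 6 ⇒ 0x58007 (P1/RW1/US1/PS0)
  lvl2: tbl 0x58, slot 20 ⇒ 0x68000 (P0/RW0/US0/PS0)
  ⇒ fault: PAGE_NOT_PRESENT  — 3 lookups

Access #4 fault: NONE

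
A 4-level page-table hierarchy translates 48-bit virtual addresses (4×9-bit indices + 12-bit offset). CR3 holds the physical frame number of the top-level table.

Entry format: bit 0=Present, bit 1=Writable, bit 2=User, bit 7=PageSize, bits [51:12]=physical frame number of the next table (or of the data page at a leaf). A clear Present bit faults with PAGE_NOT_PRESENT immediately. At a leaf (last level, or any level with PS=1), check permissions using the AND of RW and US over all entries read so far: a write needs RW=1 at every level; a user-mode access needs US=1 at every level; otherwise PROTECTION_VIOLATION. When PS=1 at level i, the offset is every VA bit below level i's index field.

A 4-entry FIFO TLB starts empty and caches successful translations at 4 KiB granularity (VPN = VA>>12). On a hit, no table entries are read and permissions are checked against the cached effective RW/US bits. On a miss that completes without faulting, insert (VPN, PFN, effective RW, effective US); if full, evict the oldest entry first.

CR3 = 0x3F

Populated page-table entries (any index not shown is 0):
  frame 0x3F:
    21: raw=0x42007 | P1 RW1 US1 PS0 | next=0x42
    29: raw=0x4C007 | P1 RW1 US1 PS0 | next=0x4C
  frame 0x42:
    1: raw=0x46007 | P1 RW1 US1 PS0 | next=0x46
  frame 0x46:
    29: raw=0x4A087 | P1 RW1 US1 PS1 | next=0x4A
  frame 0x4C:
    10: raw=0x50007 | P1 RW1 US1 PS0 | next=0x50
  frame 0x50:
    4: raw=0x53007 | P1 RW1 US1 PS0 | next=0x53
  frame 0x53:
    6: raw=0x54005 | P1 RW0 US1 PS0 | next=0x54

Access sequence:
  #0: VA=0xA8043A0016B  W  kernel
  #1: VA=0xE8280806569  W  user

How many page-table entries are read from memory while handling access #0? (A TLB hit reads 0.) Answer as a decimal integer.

Trace:
#0 VA=0xA8043A0016B (w,kernel):
  L0 @0x3F[21] → 0x42007  P=1,RW=1,US=1,PS=0
  L1 @0x42[1] → 0x46007  P=1,RW=1,US=1,PS=0
  L2 @0x46[29] → 0x4A087  P=1,RW=1,US=1,PS=1
  → PA=0x4A16B (huge @L2)  (3 entries read)
#1 VA=0xE8280806569 (w,user):
  L0 @0x3F[29] → 0x4C007  P=1,RW=1,US=1,PS=0
  L1 @0x4C[10] → 0x50007  P=1,RW=1,US=1,PS=0
  L2 @0x50[4] → 0x53007  P=1,RW=1,US=1,PS=0
  L3 @0x53[6] → 0x54005  P=1,RW=0,US=1,PS=0
  ⇒ fault: PROTECTION_VIOLATION  — 4 lookups

Entries read for #0: 3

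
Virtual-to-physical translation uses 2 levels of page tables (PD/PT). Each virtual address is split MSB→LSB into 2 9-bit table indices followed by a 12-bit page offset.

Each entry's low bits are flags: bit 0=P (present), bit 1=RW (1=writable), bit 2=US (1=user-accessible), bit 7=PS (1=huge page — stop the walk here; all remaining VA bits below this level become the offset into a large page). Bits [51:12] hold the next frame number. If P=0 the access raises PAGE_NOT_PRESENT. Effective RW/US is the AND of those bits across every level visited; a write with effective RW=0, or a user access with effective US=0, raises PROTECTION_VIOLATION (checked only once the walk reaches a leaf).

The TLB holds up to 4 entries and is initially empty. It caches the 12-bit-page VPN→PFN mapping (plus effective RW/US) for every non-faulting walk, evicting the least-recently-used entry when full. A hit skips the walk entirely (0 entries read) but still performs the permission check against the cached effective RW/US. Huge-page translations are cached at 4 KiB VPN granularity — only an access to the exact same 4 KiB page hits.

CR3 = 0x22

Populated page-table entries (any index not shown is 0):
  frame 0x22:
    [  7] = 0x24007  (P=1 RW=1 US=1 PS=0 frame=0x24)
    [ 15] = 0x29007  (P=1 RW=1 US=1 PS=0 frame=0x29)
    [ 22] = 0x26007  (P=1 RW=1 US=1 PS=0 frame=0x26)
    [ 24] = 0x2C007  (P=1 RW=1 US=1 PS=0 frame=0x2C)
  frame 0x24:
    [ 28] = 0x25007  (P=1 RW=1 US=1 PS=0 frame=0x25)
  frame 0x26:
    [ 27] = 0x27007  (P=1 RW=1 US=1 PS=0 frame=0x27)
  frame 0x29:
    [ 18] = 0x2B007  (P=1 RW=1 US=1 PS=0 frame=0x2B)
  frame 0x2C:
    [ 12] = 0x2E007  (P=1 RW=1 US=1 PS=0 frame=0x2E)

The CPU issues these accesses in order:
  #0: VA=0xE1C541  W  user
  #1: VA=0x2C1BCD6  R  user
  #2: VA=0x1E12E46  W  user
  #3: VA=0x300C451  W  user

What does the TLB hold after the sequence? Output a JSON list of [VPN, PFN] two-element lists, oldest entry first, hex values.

Trace:
#0 VA=0xE1C541 (w,user):
  [0] read 0x22 idx=7: raw=0x24007 flags P=1 W=1 U=1 S=0
  [1] read 0x24 idx=28: raw=0x25007 flags P=1 W=1 U=1 S=0
  ⇒ phys 0x25541  [2 reads]
#1 VA=0x2C1BCD6 (r,user):
  [0] read 0x22 idx=22: raw=0x26007 flags P=1 W=1 U=1 S=0
  [1] read 0x26 idx=27: raw=0x27007 flags P=1 W=1 U=1 S=0
  ⇒ phys 0x27CD6  [2 reads]
#2 VA=0x1E12E46 (w,user):
  [0] read 0x22 idx=15: raw=0x29007 flags P=1 W=1 U=1 S=0
  [1] read 0x29 idx=18: raw=0x2B007 flags P=1 W=1 U=1 S=0
  ⇒ phys 0x2BE46  [2 reads]
#3 VA=0x300C451 (w,user):
  [0] read 0x22 idx=24: raw=0x2C007 flags P=1 W=1 U=1 S=0
  [1] read 0x2C idx=12: raw=0x2E007 flags P=1 W=1 U=1 S=0
  ⇒ phys 0x2E451  [2 reads]

TLB: [["0xE1C", "0x25"], ["0x2C1B", "0x27"], ["0x1E12", "0x2B"], ["0x300C", "0x2E"]]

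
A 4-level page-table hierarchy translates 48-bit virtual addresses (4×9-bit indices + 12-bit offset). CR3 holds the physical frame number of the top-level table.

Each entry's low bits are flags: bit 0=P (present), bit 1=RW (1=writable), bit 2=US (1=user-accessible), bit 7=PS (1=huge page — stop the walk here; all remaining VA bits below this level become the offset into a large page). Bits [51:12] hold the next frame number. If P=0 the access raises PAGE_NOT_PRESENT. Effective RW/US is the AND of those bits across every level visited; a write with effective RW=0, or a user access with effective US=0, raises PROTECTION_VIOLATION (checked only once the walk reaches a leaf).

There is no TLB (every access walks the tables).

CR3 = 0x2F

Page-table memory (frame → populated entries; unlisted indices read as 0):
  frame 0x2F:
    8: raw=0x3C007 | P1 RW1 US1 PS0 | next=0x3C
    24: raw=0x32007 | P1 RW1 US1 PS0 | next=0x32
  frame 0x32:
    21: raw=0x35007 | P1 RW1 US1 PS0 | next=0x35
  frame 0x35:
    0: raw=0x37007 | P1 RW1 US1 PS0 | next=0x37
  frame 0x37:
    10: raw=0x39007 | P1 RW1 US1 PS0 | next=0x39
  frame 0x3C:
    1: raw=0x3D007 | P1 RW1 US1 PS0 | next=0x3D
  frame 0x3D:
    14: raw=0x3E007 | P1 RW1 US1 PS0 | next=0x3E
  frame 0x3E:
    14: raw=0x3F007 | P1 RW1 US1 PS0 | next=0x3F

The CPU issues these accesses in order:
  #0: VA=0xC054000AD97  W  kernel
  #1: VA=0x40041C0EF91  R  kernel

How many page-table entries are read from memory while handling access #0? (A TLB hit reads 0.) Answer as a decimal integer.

Trace:
#0 VA=0xC054000AD97 (w,kernel):
  [0] read 0x2F idx=24: raw=0x32007 flags P=1 W=1 U=1 S=0
  [1] read 0x32 idx=21: raw=0x35007 flags P=1 W=1 U=1 S=0
  [2] read 0x35 idx=0: raw=0x37007 flags P=1 W=1 U=1 S=0
  [3] read 0x37 idx=10: raw=0x39007 flags P=1 W=1 U=1 S=0
  → PA=0x39D97  (4 entries read)
#1 VA=0x40041C0EF91 (r,kernel):
  [0] read 0x2F idx=8: raw=0x3C007 flags P=1 W=1 U=1 S=0
  [1] read 0x3C idx=1: raw=0x3D007 flags P=1 W=1 U=1 S=0
  [2] read 0x3D idx=14: raw=0x3E007 flags P=1 W=1 U=1 S=0
  [3] read 0x3E idx=14: raw=0x3F007 flags P=1 W=1 U=1 S=0
  → PA=0x3FF91  (4 entries read)

Entries read for #0: 4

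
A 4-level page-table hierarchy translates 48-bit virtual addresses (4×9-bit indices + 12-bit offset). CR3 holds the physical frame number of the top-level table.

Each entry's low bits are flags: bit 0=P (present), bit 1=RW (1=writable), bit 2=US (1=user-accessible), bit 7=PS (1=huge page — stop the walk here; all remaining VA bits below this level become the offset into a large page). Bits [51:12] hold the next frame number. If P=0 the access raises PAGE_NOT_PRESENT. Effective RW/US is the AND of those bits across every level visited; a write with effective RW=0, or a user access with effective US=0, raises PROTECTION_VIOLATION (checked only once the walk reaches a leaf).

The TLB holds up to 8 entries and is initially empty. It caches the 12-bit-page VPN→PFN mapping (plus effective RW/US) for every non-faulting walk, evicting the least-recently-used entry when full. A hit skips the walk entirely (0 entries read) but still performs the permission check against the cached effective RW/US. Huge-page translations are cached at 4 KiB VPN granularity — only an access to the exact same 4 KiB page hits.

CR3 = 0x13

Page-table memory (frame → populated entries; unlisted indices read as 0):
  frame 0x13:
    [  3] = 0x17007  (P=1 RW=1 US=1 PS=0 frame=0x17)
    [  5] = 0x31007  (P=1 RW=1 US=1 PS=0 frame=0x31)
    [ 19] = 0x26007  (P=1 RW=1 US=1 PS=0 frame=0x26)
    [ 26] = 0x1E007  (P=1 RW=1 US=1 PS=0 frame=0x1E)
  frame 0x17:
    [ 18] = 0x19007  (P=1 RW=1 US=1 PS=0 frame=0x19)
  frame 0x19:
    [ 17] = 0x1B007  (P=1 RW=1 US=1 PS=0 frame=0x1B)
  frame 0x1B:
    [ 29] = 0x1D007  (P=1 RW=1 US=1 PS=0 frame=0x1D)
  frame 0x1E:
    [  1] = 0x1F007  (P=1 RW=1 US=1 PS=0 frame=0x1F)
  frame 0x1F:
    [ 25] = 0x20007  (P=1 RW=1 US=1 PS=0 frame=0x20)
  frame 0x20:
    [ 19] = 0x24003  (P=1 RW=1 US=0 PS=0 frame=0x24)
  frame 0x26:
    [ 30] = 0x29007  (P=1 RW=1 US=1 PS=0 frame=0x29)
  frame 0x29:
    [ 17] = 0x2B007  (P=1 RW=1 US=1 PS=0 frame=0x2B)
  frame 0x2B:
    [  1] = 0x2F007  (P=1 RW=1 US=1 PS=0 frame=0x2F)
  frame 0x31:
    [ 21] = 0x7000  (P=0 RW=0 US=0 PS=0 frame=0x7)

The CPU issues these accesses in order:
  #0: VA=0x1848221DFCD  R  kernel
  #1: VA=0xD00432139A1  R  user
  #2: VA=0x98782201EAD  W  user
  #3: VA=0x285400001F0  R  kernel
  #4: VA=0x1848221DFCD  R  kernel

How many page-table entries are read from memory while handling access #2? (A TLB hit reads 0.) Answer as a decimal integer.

Walk each access:
#0 VA=0x1848221DFCD (r,kernel):
  [0] read 0x13 idx=3: raw=0x17007 flags P=1 W=1 U=1 S=0
  [1] read 0x17 idx=18: raw=0x19007 flags P=1 W=1 U=1 S=0
  [2] read 0x19 idx=17: raw=0x1B007 flags P=1 W=1 U=1 S=0
  [3] read 0x1B idx=29: raw=0x1D007 flags P=1 W=1 U=1 S=0
  ⇒ phys 0x1DFCD  [4 reads]
#1 VA=0xD00432139A1 (r,user):
  [0] read 0x13 idx=26: raw=0x1E007 flags P=1 W=1 U=1 S=0
  [1] read 0x1E idx=1: raw=0x1F007 flags P=1 W=1 U=1 S=0
  [2] read 0x1F idx=25: raw=0x20007 flags P=1 W=1 U=1 S=0
  [3] read 0x20 idx=19: raw=0x24003 flags P=1 W=1 U=0 S=0
  → PROTECTION_VIOLATION  (4 entries read)
#2 VA=0x98782201EAD (w,user):
  [0] read 0x13 idx=19: raw=0x26007 flags P=1 W=1 U=1 S=0
  [1] read 0x26 idx=30: raw=0x29007 flags P=1 W=1 U=1 S=0
  [2] read 0x29 idx=17: raw=0x2B007 flags P=1 W=1 U=1 S=0
  [3] read 0x2B idx=1: raw=0x2F007 flags P=1 W=1 U=1 S=0
  ⇒ phys 0x2FEAD  [4 reads]
#3 VA=0x285400001F0 (r,kernel):
  [0] read 0x13 idx=5: raw=0x31007 flags P=1 W=1 U=1 S=0
  [1] read 0x31 idx=21: raw=0x7000 flags P=0 W=0 U=0 S=0
  → PAGE_NOT_PRESENT  (2 entries read)
#4 VA=0x1848221DFCD (r,kernel):
  TLB hit vpn=0x1848221D → PA=0x1DFCD

Entries read for #2: 4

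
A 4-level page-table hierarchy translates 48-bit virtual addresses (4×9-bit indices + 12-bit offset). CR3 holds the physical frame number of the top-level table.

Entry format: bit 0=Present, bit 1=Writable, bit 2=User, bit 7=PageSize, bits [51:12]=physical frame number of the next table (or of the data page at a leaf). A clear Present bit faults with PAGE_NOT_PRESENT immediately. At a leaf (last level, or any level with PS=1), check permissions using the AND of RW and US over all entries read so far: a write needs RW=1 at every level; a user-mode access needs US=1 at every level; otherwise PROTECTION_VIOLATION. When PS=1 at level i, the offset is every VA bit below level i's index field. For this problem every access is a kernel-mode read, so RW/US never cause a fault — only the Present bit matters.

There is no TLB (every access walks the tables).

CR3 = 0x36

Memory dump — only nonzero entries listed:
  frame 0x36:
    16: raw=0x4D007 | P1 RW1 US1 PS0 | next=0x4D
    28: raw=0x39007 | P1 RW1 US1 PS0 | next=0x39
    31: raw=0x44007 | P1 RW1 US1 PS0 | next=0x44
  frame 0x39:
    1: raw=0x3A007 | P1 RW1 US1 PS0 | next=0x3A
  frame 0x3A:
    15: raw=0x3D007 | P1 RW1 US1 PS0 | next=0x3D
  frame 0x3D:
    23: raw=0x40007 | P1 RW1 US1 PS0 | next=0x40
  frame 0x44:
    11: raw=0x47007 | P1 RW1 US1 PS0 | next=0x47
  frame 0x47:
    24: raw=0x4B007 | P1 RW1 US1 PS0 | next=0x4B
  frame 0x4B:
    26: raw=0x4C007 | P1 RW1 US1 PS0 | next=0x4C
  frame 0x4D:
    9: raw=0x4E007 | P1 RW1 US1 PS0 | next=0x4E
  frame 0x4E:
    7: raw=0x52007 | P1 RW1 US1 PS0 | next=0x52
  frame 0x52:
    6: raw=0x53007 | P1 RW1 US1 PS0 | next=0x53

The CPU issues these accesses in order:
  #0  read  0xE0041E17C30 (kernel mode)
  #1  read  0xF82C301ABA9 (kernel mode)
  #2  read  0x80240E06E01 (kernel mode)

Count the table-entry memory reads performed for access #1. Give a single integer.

Trace:
#0 VA=0xE0041E17C30 (r,kernel):
  L0 @0x36[28] → 0x39007  P=1,RW=1,US=1,PS=0
  L1 @0x39[1] → 0x3A007  P=1,RW=1,US=1,PS=0
  L2 @0x3A[15] → 0x3D007  P=1,RW=1,US=1,PS=0
  L3 @0x3D[23] → 0x40007  P=1,RW=1,US=1,PS=0
  → PA=0x40C30  (4 entries read)
#1 VA=0xF82C301ABA9 (r,kernel):
  L0 @0x36[31] → 0x44007  P=1,RW=1,US=1,PS=0
  L1 @0x44[11] → 0x47007  P=1,RW=1,US=1,PS=0
  L2 @0x47[24] → 0x4B007  P=1,RW=1,US=1,PS=0
  L3 @0x4B[26] → 0x4C007  P=1,RW=1,US=1,PS=0
  → PA=0x4CBA9  (4 entries read)
#2 VA=0x80240E06E01 (r,kernel):
  L0 @0x36[16] → 0x4D007  P=1,RW=1,US=1,PS=0
  L1 @0x4D[9] → 0x4E007  P=1,RW=1,US=1,PS=0
  L2 @0x4E[7] → 0x52007  P=1,RW=1,US=1,PS=0
  L3 @0x52[6] → 0x53007  P=1,RW=1,US=1,PS=0
  → PA=0x53E01  (4 entries read)

Entries read for #1: 4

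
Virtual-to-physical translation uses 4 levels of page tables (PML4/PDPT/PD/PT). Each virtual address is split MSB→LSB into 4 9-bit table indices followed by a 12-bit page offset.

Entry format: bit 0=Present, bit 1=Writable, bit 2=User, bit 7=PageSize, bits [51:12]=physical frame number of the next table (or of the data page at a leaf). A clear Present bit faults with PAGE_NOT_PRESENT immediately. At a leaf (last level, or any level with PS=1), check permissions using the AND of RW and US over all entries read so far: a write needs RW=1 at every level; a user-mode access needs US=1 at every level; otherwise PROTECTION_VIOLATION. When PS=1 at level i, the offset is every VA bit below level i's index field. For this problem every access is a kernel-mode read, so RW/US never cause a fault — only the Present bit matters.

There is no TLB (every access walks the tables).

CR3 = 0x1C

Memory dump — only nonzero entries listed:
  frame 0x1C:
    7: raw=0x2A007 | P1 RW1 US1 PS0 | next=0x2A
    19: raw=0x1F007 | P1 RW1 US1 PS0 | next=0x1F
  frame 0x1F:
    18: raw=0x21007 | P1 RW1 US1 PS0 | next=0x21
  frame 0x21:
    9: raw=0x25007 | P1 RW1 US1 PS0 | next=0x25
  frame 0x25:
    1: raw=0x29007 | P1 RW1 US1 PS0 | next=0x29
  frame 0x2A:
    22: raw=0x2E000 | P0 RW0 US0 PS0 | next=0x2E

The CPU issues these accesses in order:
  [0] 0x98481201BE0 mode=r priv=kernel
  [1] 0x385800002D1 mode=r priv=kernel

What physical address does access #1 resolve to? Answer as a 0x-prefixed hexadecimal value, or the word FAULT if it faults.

Walk each access:
#0 VA=0x98481201BE0 (r,kernel):
  [0] read 0x1C idx=19: raw=0x1F007 flags P=1 W=1 U=1 S=0
  [1] read 0x1F idx=18: raw=0x21007 flags P=1 W=1 U=1 S=0
  [2] read 0x21 idx=9: raw=0x25007 flags P=1 W=1 U=1 S=0
  [3] read 0x25 idx=1: raw=0x29007 flags P=1 W=1 U=1 S=0
  ✓ 0x29BE0  — 4 lookups
#1 VA=0x385800002D1 (r,kernel):
  [0] read 0x1C idx=7: raw=0x2A007 flags P=1 W=1 U=1 S=0
  [1] read 0x2A idx=22: raw=0x2E000 flags P=0 W=0 U=0 S=0
  → PAGE_NOT_PRESENT  (2 entries read)

Access #1 PA: FAULT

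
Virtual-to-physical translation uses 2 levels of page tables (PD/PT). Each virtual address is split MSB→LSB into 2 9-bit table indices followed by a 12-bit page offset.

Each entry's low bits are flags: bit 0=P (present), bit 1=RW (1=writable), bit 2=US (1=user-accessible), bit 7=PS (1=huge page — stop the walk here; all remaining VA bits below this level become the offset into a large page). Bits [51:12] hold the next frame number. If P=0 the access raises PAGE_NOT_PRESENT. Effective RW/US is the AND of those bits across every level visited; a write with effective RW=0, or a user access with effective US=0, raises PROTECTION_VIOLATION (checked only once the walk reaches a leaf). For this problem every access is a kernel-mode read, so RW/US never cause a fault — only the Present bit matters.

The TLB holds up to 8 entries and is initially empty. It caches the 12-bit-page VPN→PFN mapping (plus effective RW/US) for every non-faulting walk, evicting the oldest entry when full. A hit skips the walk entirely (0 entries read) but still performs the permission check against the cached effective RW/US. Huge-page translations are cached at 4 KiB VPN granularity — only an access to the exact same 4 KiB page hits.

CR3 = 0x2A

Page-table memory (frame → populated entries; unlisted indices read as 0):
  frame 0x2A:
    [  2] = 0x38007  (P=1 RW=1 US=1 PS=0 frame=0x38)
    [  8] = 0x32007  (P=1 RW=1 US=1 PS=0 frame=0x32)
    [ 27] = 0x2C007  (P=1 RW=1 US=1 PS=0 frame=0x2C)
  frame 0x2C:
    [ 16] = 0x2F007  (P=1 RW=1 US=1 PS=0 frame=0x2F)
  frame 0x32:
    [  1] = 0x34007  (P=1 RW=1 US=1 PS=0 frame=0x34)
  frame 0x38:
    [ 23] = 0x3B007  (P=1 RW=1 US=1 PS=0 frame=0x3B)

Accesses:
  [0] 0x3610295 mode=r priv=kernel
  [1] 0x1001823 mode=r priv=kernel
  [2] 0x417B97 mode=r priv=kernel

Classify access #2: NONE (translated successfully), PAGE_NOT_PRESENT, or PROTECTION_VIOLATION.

Trace:
#0 VA=0x3610295 (r,kernel):
  lvl0: tbl 0x2A, slot 27 ⇒ 0x2C007 (P1/RW1/US1/PS0)
  lvl1: tbl 0x2C, slot 16 ⇒ 0x2F007 (P1/RW1/US1/PS0)
  ⇒ phys 0x2F295  [2 reads]
#1 VA=0x1001823 (r,kernel):
  lvl0: tbl 0x2A, slot 8 ⇒ 0x32007 (P1/RW1/US1/PS0)
  lvl1: tbl 0x32, slot 1 ⇒ 0x34007 (P1/RW1/US1/PS0)
  ⇒ phys 0x34823  [2 reads]
#2 VA=0x417B97 (r,kernel):
  lvl0: tbl 0x2A, slot 2 ⇒ 0x38007 (P1/RW1/US1/PS0)
  lvl1: tbl 0x38, slot 23 ⇒ 0x3B007 (P1/RW1/US1/PS0)
  ⇒ phys 0x3BB97  [2 reads]

Access #2 fault: NONE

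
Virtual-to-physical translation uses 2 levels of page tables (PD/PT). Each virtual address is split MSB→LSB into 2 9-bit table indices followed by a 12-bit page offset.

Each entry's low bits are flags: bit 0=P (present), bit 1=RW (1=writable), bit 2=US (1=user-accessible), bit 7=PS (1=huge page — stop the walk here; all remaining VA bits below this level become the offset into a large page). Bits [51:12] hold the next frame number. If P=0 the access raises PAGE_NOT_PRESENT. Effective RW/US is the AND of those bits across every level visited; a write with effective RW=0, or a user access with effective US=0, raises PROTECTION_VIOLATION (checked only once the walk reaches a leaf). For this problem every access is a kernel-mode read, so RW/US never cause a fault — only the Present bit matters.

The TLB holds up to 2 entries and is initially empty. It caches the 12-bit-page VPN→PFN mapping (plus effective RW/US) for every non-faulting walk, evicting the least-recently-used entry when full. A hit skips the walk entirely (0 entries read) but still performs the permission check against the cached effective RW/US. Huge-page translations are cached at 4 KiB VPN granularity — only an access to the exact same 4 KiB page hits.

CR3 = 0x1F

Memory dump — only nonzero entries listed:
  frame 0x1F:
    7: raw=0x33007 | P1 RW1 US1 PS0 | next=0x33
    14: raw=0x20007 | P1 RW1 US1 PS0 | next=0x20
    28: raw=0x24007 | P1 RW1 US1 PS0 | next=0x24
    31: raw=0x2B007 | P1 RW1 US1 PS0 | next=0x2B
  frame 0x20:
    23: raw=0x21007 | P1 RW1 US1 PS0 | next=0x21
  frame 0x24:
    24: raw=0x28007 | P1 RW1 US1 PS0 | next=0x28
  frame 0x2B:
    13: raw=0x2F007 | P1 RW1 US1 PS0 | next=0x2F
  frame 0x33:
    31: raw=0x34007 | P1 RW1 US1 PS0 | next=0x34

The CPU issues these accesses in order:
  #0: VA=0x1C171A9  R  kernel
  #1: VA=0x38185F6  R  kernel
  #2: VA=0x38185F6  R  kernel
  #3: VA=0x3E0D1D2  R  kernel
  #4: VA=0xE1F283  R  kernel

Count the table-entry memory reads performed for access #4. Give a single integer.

Trace:
#0 VA=0x1C171A9 (r,kernel):
  L0: frame=0x1F idx=14 entry=0x20007 [P=1 RW=1 US=1 PS=0]
  L1: frame=0x20 idx=23 entry=0x21007 [P=1 RW=1 US=1 PS=0]
  → PA=0x211A9  (2 entries read)
#1 VA=0x38185F6 (r,kernel):
  L0: frame=0x1F idx=28 entry=0x24007 [P=1 RW=1 US=1 PS=0]
  L1: frame=0x24 idx=24 entry=0x28007 [P=1 RW=1 US=1 PS=0]
  → PA=0x285F6  (2 entries read)
#2 VA=0x38185F6 (r,kernel):
  TLB hit vpn=0x3818 → PA=0x285F6
#3 VA=0x3E0D1D2 (r,kernel):
  L0: frame=0x1F idx=31 entry=0x2B007 [P=1 RW=1 US=1 PS=0]
  L1: frame=0x2B idx=13 entry=0x2F007 [P=1 RW=1 US=1 PS=0]
  → PA=0x2F1D2  (2 entries read)
#4 VA=0xE1F283 (r,kernel):
  L0: frame=0x1F idx=7 entry=0x33007 [P=1 RW=1 US=1 PS=0]
  L1: frame=0x33 idx=31 entry=0x34007 [P=1 RW=1 US=1 PS=0]
  → PA=0x34283  (2 entries read)

Entries read for #4: 2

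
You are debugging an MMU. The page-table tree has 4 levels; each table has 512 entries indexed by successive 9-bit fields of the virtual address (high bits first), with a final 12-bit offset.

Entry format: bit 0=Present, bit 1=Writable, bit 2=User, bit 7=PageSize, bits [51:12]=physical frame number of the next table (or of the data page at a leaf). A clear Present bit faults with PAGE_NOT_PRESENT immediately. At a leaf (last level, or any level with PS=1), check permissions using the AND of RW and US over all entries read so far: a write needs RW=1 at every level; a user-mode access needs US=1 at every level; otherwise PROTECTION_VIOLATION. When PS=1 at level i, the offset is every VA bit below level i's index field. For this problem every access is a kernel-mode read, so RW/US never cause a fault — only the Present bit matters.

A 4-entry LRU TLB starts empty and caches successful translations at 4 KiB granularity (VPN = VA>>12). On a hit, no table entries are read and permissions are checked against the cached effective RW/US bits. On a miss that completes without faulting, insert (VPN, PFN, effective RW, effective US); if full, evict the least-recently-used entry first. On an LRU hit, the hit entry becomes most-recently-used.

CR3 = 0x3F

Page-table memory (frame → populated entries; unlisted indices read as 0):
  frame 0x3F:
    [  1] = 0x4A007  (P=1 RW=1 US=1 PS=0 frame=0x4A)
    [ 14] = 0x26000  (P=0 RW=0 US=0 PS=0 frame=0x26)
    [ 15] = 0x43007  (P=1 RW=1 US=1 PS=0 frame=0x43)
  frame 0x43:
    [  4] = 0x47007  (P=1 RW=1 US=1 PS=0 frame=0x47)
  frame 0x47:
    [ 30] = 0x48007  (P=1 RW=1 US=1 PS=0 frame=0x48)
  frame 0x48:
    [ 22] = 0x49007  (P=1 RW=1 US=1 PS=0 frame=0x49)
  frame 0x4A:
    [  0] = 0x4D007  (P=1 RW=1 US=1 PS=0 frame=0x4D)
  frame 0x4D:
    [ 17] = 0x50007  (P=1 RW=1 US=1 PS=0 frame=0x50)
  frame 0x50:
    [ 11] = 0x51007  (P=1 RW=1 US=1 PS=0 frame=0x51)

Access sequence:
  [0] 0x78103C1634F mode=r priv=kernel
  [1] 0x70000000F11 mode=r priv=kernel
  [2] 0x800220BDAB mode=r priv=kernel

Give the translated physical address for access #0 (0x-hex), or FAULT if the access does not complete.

Walk each access:
#0 VA=0x78103C1634F (r,kernel):
  lvl0: tbl 0x3F, slot 15 ⇒ 0x43007 (P1/RW1/US1/PS0)
  lvl1: tbl 0x43, slot 4 ⇒ 0x47007 (P1/RW1/US1/PS0)
  lvl2: tbl 0x47, slot 30 ⇒ 0x48007 (P1/RW1/US1/PS0)
  lvl3: tbl 0x48, slot 22 ⇒ 0x49007 (P1/RW1/US1/PS0)
  ⇒ phys 0x4934F  [4 reads]
#1 VA=0x70000000F11 (r,kernel):
  lvl0: tbl 0x3F, slot 14 ⇒ 0x26000 (P0/RW0/US0/PS0)
  ✗ PAGE_NOT_PRESENT  [1 reads]
#2 VA=0x800220BDAB (r,kernel):
  lvl0: tbl 0x3F, slot 1 ⇒ 0x4A007 (P1/RW1/US1/PS0)
  lvl1: tbl 0x4A, slot 0 ⇒ 0x4D007 (P1/RW1/US1/PS0)
  lvl2: tbl 0x4D, slot 17 ⇒ 0x50007 (P1/RW1/US1/PS0)
  lvl3: tbl 0x50, slot 11 ⇒ 0x51007 (P1/RW1/US1/PS0)
  ⇒ phys 0x51DAB  [4 reads]

Access #0 PA: 0x4934F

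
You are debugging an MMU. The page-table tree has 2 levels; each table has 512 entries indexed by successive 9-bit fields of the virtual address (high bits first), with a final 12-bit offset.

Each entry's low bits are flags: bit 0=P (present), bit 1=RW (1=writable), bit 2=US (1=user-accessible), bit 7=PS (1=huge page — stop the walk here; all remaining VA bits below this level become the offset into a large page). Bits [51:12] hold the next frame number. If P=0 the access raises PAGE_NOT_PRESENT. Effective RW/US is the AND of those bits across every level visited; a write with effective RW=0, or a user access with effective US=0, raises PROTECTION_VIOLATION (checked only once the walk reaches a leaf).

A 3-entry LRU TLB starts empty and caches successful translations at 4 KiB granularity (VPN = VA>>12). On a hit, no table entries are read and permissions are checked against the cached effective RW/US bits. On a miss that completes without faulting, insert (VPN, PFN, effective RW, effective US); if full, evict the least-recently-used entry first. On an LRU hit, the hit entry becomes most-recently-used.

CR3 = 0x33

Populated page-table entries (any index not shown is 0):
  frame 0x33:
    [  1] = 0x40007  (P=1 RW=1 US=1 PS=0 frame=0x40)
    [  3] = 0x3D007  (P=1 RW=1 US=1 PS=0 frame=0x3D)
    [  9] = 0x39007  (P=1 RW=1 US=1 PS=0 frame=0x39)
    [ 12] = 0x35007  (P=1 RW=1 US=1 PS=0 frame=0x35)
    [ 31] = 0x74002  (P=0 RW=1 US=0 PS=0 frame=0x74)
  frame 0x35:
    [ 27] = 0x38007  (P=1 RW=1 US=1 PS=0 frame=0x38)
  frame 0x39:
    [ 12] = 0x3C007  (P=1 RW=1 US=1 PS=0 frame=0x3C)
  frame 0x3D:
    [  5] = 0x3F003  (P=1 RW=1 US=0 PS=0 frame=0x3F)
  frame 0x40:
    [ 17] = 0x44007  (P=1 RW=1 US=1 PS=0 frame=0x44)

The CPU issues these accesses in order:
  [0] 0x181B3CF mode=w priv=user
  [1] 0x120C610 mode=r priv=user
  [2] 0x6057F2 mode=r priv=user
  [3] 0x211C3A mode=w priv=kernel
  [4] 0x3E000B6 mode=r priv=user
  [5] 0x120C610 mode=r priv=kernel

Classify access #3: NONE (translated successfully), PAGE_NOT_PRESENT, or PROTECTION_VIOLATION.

Trace:
#0 VA=0x181B3CF (w,user):
  L0 @0x33[12] → 0x35007  P=1,RW=1,US=1,PS=0
  L1 @0x35[27] → 0x38007  P=1,RW=1,US=1,PS=0
  ✓ 0x383CF  — 2 lookups
#1 VA=0x120C610 (r,user):
  L0 @0x33[9] → 0x39007  P=1,RW=1,US=1,PS=0
  L1 @0x39[12] → 0x3C007  P=1,RW=1,US=1,PS=0
  ✓ 0x3C610  — 2 lookups
#2 VA=0x6057F2 (r,user):
  L0 @0x33[3] → 0x3D007  P=1,RW=1,US=1,PS=0
  L1 @0x3D[5] → 0x3F003  P=1,RW=1,US=0,PS=0
  ✗ PROTECTION_VIOLATION  [2 reads]
#3 VA=0x211C3A (w,kernel):
  L0 @0x33[1] → 0x40007  P=1,RW=1,US=1,PS=0
  L1 @0x40[17] → 0x44007  P=1,RW=1,US=1,PS=0
  ✓ 0x44C3A  — 2 lookups
#4 VA=0x3E000B6 (r,user):
  L0 @0x33[31] → 0x74002  P=0,RW=1,US=0,PS=0
  ✗ PAGE_NOT_PRESENT  [1 reads]
#5 VA=0x120C610 (r,kernel):
  TLB hit vpn=0x120C → PA=0x3C610

Access #3 fault: NONE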